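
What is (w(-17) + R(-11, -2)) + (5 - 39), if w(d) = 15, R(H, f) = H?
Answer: -30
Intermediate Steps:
(w(-17) + R(-11, -2)) + (5 - 39) = (15 - 11) + (5 - 39) = 4 - 34 = -30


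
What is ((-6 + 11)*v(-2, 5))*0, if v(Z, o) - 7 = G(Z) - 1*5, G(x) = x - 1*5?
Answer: 0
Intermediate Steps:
G(x) = -5 + x (G(x) = x - 5 = -5 + x)
v(Z, o) = -3 + Z (v(Z, o) = 7 + ((-5 + Z) - 1*5) = 7 + ((-5 + Z) - 5) = 7 + (-10 + Z) = -3 + Z)
((-6 + 11)*v(-2, 5))*0 = ((-6 + 11)*(-3 - 2))*0 = (5*(-5))*0 = -25*0 = 0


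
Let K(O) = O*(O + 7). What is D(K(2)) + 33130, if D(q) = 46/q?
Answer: 298193/9 ≈ 33133.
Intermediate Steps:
K(O) = O*(7 + O)
D(K(2)) + 33130 = 46/((2*(7 + 2))) + 33130 = 46/((2*9)) + 33130 = 46/18 + 33130 = 46*(1/18) + 33130 = 23/9 + 33130 = 298193/9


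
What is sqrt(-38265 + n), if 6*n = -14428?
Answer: I*sqrt(366027)/3 ≈ 201.67*I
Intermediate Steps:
n = -7214/3 (n = (1/6)*(-14428) = -7214/3 ≈ -2404.7)
sqrt(-38265 + n) = sqrt(-38265 - 7214/3) = sqrt(-122009/3) = I*sqrt(366027)/3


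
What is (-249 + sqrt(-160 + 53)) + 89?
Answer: -160 + I*sqrt(107) ≈ -160.0 + 10.344*I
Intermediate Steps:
(-249 + sqrt(-160 + 53)) + 89 = (-249 + sqrt(-107)) + 89 = (-249 + I*sqrt(107)) + 89 = -160 + I*sqrt(107)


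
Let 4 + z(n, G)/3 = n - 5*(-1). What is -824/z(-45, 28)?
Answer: 206/33 ≈ 6.2424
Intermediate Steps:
z(n, G) = 3 + 3*n (z(n, G) = -12 + 3*(n - 5*(-1)) = -12 + 3*(n + 5) = -12 + 3*(5 + n) = -12 + (15 + 3*n) = 3 + 3*n)
-824/z(-45, 28) = -824/(3 + 3*(-45)) = -824/(3 - 135) = -824/(-132) = -824*(-1/132) = 206/33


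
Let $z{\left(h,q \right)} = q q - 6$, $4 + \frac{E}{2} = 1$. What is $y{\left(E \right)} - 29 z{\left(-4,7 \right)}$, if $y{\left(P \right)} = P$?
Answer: $-1253$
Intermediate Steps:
$E = -6$ ($E = -8 + 2 \cdot 1 = -8 + 2 = -6$)
$z{\left(h,q \right)} = -6 + q^{2}$ ($z{\left(h,q \right)} = q^{2} - 6 = -6 + q^{2}$)
$y{\left(E \right)} - 29 z{\left(-4,7 \right)} = -6 - 29 \left(-6 + 7^{2}\right) = -6 - 29 \left(-6 + 49\right) = -6 - 1247 = -1253$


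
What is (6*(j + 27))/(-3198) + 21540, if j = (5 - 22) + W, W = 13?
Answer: 11480797/533 ≈ 21540.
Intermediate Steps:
j = -4 (j = (5 - 22) + 13 = -17 + 13 = -4)
(6*(j + 27))/(-3198) + 21540 = (6*(-4 + 27))/(-3198) + 21540 = (6*23)*(-1/3198) + 21540 = 138*(-1/3198) + 21540 = -23/533 + 21540 = 11480797/533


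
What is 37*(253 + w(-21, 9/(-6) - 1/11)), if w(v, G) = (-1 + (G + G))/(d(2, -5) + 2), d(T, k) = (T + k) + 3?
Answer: 102120/11 ≈ 9283.6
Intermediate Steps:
d(T, k) = 3 + T + k
w(v, G) = -½ + G (w(v, G) = (-1 + (G + G))/((3 + 2 - 5) + 2) = (-1 + 2*G)/(0 + 2) = (-1 + 2*G)/2 = (-1 + 2*G)*(½) = -½ + G)
37*(253 + w(-21, 9/(-6) - 1/11)) = 37*(253 + (-½ + (9/(-6) - 1/11))) = 37*(253 + (-½ + (9*(-⅙) - 1*1/11))) = 37*(253 + (-½ + (-3/2 - 1/11))) = 37*(253 + (-½ - 35/22)) = 37*(253 - 23/11) = 37*(2760/11) = 102120/11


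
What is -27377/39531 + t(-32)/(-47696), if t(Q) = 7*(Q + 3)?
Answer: -1297748599/1885470576 ≈ -0.68829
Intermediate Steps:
t(Q) = 21 + 7*Q (t(Q) = 7*(3 + Q) = 21 + 7*Q)
-27377/39531 + t(-32)/(-47696) = -27377/39531 + (21 + 7*(-32))/(-47696) = -27377*1/39531 + (21 - 224)*(-1/47696) = -27377/39531 - 203*(-1/47696) = -27377/39531 + 203/47696 = -1297748599/1885470576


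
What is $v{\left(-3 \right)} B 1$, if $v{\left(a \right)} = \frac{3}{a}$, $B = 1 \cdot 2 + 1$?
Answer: $-3$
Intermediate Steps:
$B = 3$ ($B = 2 + 1 = 3$)
$v{\left(-3 \right)} B 1 = \frac{3}{-3} \cdot 3 \cdot 1 = 3 \left(- \frac{1}{3}\right) 3 \cdot 1 = \left(-1\right) 3 \cdot 1 = \left(-3\right) 1 = -3$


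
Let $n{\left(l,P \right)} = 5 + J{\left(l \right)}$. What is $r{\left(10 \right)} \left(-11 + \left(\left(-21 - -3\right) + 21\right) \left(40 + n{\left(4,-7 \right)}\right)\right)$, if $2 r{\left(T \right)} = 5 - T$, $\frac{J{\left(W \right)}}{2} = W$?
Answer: $-370$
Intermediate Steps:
$J{\left(W \right)} = 2 W$
$r{\left(T \right)} = \frac{5}{2} - \frac{T}{2}$ ($r{\left(T \right)} = \frac{5 - T}{2} = \frac{5}{2} - \frac{T}{2}$)
$n{\left(l,P \right)} = 5 + 2 l$
$r{\left(10 \right)} \left(-11 + \left(\left(-21 - -3\right) + 21\right) \left(40 + n{\left(4,-7 \right)}\right)\right) = \left(\frac{5}{2} - 5\right) \left(-11 + \left(\left(-21 - -3\right) + 21\right) \left(40 + \left(5 + 2 \cdot 4\right)\right)\right) = \left(\frac{5}{2} - 5\right) \left(-11 + \left(\left(-21 + 3\right) + 21\right) \left(40 + \left(5 + 8\right)\right)\right) = - \frac{5 \left(-11 + \left(-18 + 21\right) \left(40 + 13\right)\right)}{2} = - \frac{5 \left(-11 + 3 \cdot 53\right)}{2} = - \frac{5 \left(-11 + 159\right)}{2} = \left(- \frac{5}{2}\right) 148 = -370$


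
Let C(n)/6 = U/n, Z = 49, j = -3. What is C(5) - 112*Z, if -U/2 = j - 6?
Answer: -27332/5 ≈ -5466.4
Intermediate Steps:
U = 18 (U = -2*(-3 - 6) = -2*(-9) = 18)
C(n) = 108/n (C(n) = 6*(18/n) = 108/n)
C(5) - 112*Z = 108/5 - 112*49 = 108*(⅕) - 5488 = 108/5 - 5488 = -27332/5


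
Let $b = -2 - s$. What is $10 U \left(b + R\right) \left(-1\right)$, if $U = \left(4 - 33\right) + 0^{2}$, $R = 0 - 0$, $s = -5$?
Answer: $870$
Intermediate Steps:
$R = 0$ ($R = 0 + 0 = 0$)
$U = -29$ ($U = -29 + 0 = -29$)
$b = 3$ ($b = -2 - -5 = -2 + 5 = 3$)
$10 U \left(b + R\right) \left(-1\right) = 10 \left(-29\right) \left(3 + 0\right) \left(-1\right) = - 290 \cdot 3 \left(-1\right) = \left(-290\right) \left(-3\right) = 870$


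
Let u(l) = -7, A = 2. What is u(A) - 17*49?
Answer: -840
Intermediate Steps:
u(A) - 17*49 = -7 - 17*49 = -7 - 833 = -840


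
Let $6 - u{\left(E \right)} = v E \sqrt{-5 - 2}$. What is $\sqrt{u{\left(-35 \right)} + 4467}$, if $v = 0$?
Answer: $3 \sqrt{497} \approx 66.88$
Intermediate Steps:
$u{\left(E \right)} = 6$ ($u{\left(E \right)} = 6 - 0 E \sqrt{-5 - 2} = 6 - 0 \sqrt{-7} = 6 - 0 i \sqrt{7} = 6 - 0 = 6 + 0 = 6$)
$\sqrt{u{\left(-35 \right)} + 4467} = \sqrt{6 + 4467} = \sqrt{4473} = 3 \sqrt{497}$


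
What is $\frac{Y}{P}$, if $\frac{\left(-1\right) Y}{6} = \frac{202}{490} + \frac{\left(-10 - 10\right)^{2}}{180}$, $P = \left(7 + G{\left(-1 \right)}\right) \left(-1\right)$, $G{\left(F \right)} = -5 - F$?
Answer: $\frac{11618}{2205} \approx 5.2689$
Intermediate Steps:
$P = -3$ ($P = \left(7 - 4\right) \left(-1\right) = 3 \left(-1\right) = -3$)
$Y = - \frac{11618}{735}$ ($Y = - 6 \left(\frac{202}{490} + \frac{\left(-10 - 10\right)^{2}}{180}\right) = - 6 \left(202 \cdot \frac{1}{490} + \left(-20\right)^{2} \cdot \frac{1}{180}\right) = - 6 \left(\frac{101}{245} + 400 \cdot \frac{1}{180}\right) = - 6 \left(\frac{101}{245} + \frac{20}{9}\right) = \left(-6\right) \frac{5809}{2205} = - \frac{11618}{735} \approx -15.807$)
$\frac{Y}{P} = - \frac{11618}{735 \left(-3\right)} = \left(- \frac{11618}{735}\right) \left(- \frac{1}{3}\right) = \frac{11618}{2205}$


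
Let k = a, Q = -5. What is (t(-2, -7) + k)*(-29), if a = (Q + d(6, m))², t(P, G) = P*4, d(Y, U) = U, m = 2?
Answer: -29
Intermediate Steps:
t(P, G) = 4*P
a = 9 (a = (-5 + 2)² = (-3)² = 9)
k = 9
(t(-2, -7) + k)*(-29) = (4*(-2) + 9)*(-29) = (-8 + 9)*(-29) = 1*(-29) = -29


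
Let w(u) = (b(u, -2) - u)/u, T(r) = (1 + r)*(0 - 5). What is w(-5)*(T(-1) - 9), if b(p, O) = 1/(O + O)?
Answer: 171/20 ≈ 8.5500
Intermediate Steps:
b(p, O) = 1/(2*O)
T(r) = -5 - 5*r (T(r) = (1 + r)*(-5) = -5 - 5*r)
w(u) = (-¼ - u)/u (w(u) = ((½)/(-2) - u)/u = ((½)*(-½) - u)/u = (-¼ - u)/u)
w(-5)*(T(-1) - 9) = ((-¼ - 1*(-5))/(-5))*((-5 - 5*(-1)) - 9) = (-(-¼ + 5)/5)*((-5 + 5) - 9) = (-⅕*19/4)*(0 - 9) = -19/20*(-9) = 171/20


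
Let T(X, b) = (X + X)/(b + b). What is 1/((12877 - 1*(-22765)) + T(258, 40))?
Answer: 20/712969 ≈ 2.8052e-5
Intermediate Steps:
T(X, b) = X/b (T(X, b) = (2*X)/((2*b)) = (2*X)*(1/(2*b)) = X/b)
1/((12877 - 1*(-22765)) + T(258, 40)) = 1/((12877 - 1*(-22765)) + 258/40) = 1/((12877 + 22765) + 258*(1/40)) = 1/(35642 + 129/20) = 1/(712969/20) = 20/712969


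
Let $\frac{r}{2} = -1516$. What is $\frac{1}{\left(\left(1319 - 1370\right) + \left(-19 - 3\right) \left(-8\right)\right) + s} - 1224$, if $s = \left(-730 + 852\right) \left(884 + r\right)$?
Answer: $- \frac{320603545}{261931} \approx -1224.0$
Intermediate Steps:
$r = -3032$ ($r = 2 \left(-1516\right) = -3032$)
$s = -262056$ ($s = \left(-730 + 852\right) \left(884 - 3032\right) = 122 \left(-2148\right) = -262056$)
$\frac{1}{\left(\left(1319 - 1370\right) + \left(-19 - 3\right) \left(-8\right)\right) + s} - 1224 = \frac{1}{\left(\left(1319 - 1370\right) + \left(-19 - 3\right) \left(-8\right)\right) - 262056} - 1224 = \frac{1}{\left(-51 - -176\right) - 262056} - 1224 = \frac{1}{\left(-51 + 176\right) - 262056} - 1224 = \frac{1}{125 - 262056} - 1224 = \frac{1}{-261931} - 1224 = - \frac{1}{261931} - 1224 = - \frac{320603545}{261931}$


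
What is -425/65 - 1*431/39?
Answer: -686/39 ≈ -17.590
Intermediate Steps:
-425/65 - 1*431/39 = -425*1/65 - 431*1/39 = -85/13 - 431/39 = -686/39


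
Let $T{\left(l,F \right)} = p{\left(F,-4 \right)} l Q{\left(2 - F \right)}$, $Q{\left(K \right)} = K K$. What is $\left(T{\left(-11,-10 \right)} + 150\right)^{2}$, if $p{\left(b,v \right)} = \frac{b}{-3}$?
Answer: $26316900$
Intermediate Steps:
$Q{\left(K \right)} = K^{2}$
$p{\left(b,v \right)} = - \frac{b}{3}$ ($p{\left(b,v \right)} = b \left(- \frac{1}{3}\right) = - \frac{b}{3}$)
$T{\left(l,F \right)} = - \frac{F l \left(2 - F\right)^{2}}{3}$ ($T{\left(l,F \right)} = - \frac{F}{3} l \left(2 - F\right)^{2} = - \frac{F l}{3} \left(2 - F\right)^{2} = - \frac{F l \left(2 - F\right)^{2}}{3}$)
$\left(T{\left(-11,-10 \right)} + 150\right)^{2} = \left(\left(- \frac{1}{3}\right) \left(-10\right) \left(-11\right) \left(-2 - 10\right)^{2} + 150\right)^{2} = \left(\left(- \frac{1}{3}\right) \left(-10\right) \left(-11\right) \left(-12\right)^{2} + 150\right)^{2} = \left(\left(- \frac{1}{3}\right) \left(-10\right) \left(-11\right) 144 + 150\right)^{2} = \left(-5280 + 150\right)^{2} = \left(-5130\right)^{2} = 26316900$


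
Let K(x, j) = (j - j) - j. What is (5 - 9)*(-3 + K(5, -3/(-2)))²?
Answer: -81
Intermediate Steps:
K(x, j) = -j (K(x, j) = 0 - j = -j)
(5 - 9)*(-3 + K(5, -3/(-2)))² = (5 - 9)*(-3 - (-3)/(-2))² = -4*(-3 - (-3)*(-1)/2)² = -4*(-3 - 1*3/2)² = -4*(-3 - 3/2)² = -4*(-9/2)² = -4*81/4 = -81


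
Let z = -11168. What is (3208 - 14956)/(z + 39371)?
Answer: -3916/9401 ≈ -0.41655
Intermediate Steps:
(3208 - 14956)/(z + 39371) = (3208 - 14956)/(-11168 + 39371) = -11748/28203 = -11748*1/28203 = -3916/9401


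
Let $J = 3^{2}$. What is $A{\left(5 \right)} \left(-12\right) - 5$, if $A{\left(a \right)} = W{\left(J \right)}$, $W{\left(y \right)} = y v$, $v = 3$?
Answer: $-329$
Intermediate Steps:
$J = 9$
$W{\left(y \right)} = 3 y$ ($W{\left(y \right)} = y 3 = 3 y$)
$A{\left(a \right)} = 27$ ($A{\left(a \right)} = 3 \cdot 9 = 27$)
$A{\left(5 \right)} \left(-12\right) - 5 = 27 \left(-12\right) - 5 = -324 - 5 = -329$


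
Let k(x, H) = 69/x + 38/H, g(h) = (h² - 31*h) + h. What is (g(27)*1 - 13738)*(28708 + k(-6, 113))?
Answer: -89622917215/226 ≈ -3.9656e+8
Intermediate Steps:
g(h) = h² - 30*h
k(x, H) = 38/H + 69/x
(g(27)*1 - 13738)*(28708 + k(-6, 113)) = ((27*(-30 + 27))*1 - 13738)*(28708 + (38/113 + 69/(-6))) = ((27*(-3))*1 - 13738)*(28708 + (38*(1/113) + 69*(-⅙))) = (-81*1 - 13738)*(28708 + (38/113 - 23/2)) = (-81 - 13738)*(28708 - 2523/226) = -13819*6485485/226 = -89622917215/226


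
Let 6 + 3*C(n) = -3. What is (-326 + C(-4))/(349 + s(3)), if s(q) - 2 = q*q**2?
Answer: -47/54 ≈ -0.87037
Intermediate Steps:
s(q) = 2 + q**3 (s(q) = 2 + q*q**2 = 2 + q**3)
C(n) = -3 (C(n) = -2 + (1/3)*(-3) = -2 - 1 = -3)
(-326 + C(-4))/(349 + s(3)) = (-326 - 3)/(349 + (2 + 3**3)) = -329/(349 + (2 + 27)) = -329/(349 + 29) = -329/378 = -329*1/378 = -47/54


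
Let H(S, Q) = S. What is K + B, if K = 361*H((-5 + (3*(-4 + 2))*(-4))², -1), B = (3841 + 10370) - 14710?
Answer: 129822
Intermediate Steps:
B = -499 (B = 14211 - 14710 = -499)
K = 130321 (K = 361*(-5 + (3*(-4 + 2))*(-4))² = 361*(-5 + (3*(-2))*(-4))² = 361*(-5 - 6*(-4))² = 361*(-5 + 24)² = 361*19² = 361*361 = 130321)
K + B = 130321 - 499 = 129822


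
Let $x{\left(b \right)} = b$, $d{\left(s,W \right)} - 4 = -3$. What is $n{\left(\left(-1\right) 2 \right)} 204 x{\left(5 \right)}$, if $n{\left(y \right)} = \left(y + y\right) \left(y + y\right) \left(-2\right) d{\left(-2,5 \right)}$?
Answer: $-32640$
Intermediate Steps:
$d{\left(s,W \right)} = 1$ ($d{\left(s,W \right)} = 4 - 3 = 1$)
$n{\left(y \right)} = - 8 y^{2}$ ($n{\left(y \right)} = \left(y + y\right) \left(y + y\right) \left(-2\right) 1 = 2 y 2 y \left(-2\right) 1 = 4 y^{2} \left(-2\right) 1 = - 8 y^{2} \cdot 1 = - 8 y^{2}$)
$n{\left(\left(-1\right) 2 \right)} 204 x{\left(5 \right)} = - 8 \left(\left(-1\right) 2\right)^{2} \cdot 204 \cdot 5 = - 8 \left(-2\right)^{2} \cdot 204 \cdot 5 = \left(-8\right) 4 \cdot 204 \cdot 5 = \left(-32\right) 204 \cdot 5 = \left(-6528\right) 5 = -32640$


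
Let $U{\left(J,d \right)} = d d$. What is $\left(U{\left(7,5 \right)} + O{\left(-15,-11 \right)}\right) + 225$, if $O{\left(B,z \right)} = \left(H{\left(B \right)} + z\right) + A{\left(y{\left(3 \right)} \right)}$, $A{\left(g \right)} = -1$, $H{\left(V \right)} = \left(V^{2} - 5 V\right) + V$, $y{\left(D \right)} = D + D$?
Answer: $523$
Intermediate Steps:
$y{\left(D \right)} = 2 D$
$H{\left(V \right)} = V^{2} - 4 V$
$U{\left(J,d \right)} = d^{2}$
$O{\left(B,z \right)} = -1 + z + B \left(-4 + B\right)$ ($O{\left(B,z \right)} = \left(B \left(-4 + B\right) + z\right) - 1 = \left(z + B \left(-4 + B\right)\right) - 1 = -1 + z + B \left(-4 + B\right)$)
$\left(U{\left(7,5 \right)} + O{\left(-15,-11 \right)}\right) + 225 = \left(5^{2} - \left(12 + 15 \left(-4 - 15\right)\right)\right) + 225 = \left(25 - -273\right) + 225 = \left(25 + 273\right) + 225 = 298 + 225 = 523$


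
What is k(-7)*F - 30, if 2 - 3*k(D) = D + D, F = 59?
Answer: 854/3 ≈ 284.67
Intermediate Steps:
k(D) = ⅔ - 2*D/3 (k(D) = ⅔ - (D + D)/3 = ⅔ - 2*D/3)
k(-7)*F - 30 = (⅔ - ⅔*(-7))*59 - 30 = (⅔ + 14/3)*59 - 30 = (16/3)*59 - 30 = 944/3 - 30 = 854/3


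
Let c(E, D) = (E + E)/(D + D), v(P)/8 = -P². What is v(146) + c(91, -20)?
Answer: -3410651/20 ≈ -1.7053e+5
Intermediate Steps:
v(P) = -8*P² (v(P) = 8*(-P²) = -8*P²)
c(E, D) = E/D (c(E, D) = (2*E)/((2*D)) = (2*E)*(1/(2*D)) = E/D)
v(146) + c(91, -20) = -8*146² + 91/(-20) = -8*21316 + 91*(-1/20) = -170528 - 91/20 = -3410651/20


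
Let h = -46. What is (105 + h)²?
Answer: 3481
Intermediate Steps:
(105 + h)² = (105 - 46)² = 59² = 3481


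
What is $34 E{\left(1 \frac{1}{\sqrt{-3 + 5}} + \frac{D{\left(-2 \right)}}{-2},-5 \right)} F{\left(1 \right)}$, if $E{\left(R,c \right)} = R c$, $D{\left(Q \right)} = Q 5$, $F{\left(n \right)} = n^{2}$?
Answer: $-850 - 85 \sqrt{2} \approx -970.21$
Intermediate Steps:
$D{\left(Q \right)} = 5 Q$
$34 E{\left(1 \frac{1}{\sqrt{-3 + 5}} + \frac{D{\left(-2 \right)}}{-2},-5 \right)} F{\left(1 \right)} = 34 \left(1 \frac{1}{\sqrt{-3 + 5}} + \frac{5 \left(-2\right)}{-2}\right) \left(-5\right) 1^{2} = 34 \left(1 \frac{1}{\sqrt{2}} - -5\right) \left(-5\right) 1 = 34 \left(1 \frac{\sqrt{2}}{2} + 5\right) \left(-5\right) 1 = 34 \left(\frac{\sqrt{2}}{2} + 5\right) \left(-5\right) 1 = 34 \left(5 + \frac{\sqrt{2}}{2}\right) \left(-5\right) 1 = 34 \left(-25 - \frac{5 \sqrt{2}}{2}\right) 1 = \left(-850 - 85 \sqrt{2}\right) 1 = -850 - 85 \sqrt{2}$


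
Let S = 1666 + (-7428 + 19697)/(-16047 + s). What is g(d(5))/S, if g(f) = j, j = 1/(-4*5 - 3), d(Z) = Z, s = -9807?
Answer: -25854/990391385 ≈ -2.6105e-5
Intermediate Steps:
j = -1/23 (j = 1/(-20 - 3) = 1/(-23) = -1/23 ≈ -0.043478)
g(f) = -1/23
S = 43060495/25854 (S = 1666 + (-7428 + 19697)/(-16047 - 9807) = 1666 + 12269/(-25854) = 1666 + 12269*(-1/25854) = 1666 - 12269/25854 = 43060495/25854 ≈ 1665.5)
g(d(5))/S = -1/(23*43060495/25854) = -1/23*25854/43060495 = -25854/990391385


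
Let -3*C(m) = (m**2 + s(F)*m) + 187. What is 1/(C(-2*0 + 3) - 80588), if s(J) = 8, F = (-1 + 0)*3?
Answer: -3/241984 ≈ -1.2398e-5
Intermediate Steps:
F = -3 (F = -1*3 = -3)
C(m) = -187/3 - 8*m/3 - m**2/3 (C(m) = -((m**2 + 8*m) + 187)/3 = -(187 + m**2 + 8*m)/3 = -187/3 - 8*m/3 - m**2/3)
1/(C(-2*0 + 3) - 80588) = 1/((-187/3 - 8*(-2*0 + 3)/3 - (-2*0 + 3)**2/3) - 80588) = 1/((-187/3 - 8*(0 + 3)/3 - (0 + 3)**2/3) - 80588) = 1/((-187/3 - 8/3*3 - 1/3*3**2) - 80588) = 1/((-187/3 - 8 - 1/3*9) - 80588) = 1/((-187/3 - 8 - 3) - 80588) = 1/(-220/3 - 80588) = 1/(-241984/3) = -3/241984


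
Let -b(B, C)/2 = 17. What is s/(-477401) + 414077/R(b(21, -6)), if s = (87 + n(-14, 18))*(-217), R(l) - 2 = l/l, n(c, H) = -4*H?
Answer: 197680783642/1432203 ≈ 1.3803e+5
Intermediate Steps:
b(B, C) = -34 (b(B, C) = -2*17 = -34)
R(l) = 3 (R(l) = 2 + l/l = 2 + 1 = 3)
s = -3255 (s = (87 - 4*18)*(-217) = (87 - 72)*(-217) = 15*(-217) = -3255)
s/(-477401) + 414077/R(b(21, -6)) = -3255/(-477401) + 414077/3 = -3255*(-1/477401) + 414077*(⅓) = 3255/477401 + 414077/3 = 197680783642/1432203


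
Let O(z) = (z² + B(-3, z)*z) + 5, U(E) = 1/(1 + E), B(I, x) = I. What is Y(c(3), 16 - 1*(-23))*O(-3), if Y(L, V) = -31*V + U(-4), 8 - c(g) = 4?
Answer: -83444/3 ≈ -27815.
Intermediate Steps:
c(g) = 4 (c(g) = 8 - 1*4 = 8 - 4 = 4)
O(z) = 5 + z² - 3*z (O(z) = (z² - 3*z) + 5 = 5 + z² - 3*z)
Y(L, V) = -⅓ - 31*V (Y(L, V) = -31*V + 1/(1 - 4) = -31*V + 1/(-3) = -31*V - ⅓ = -⅓ - 31*V)
Y(c(3), 16 - 1*(-23))*O(-3) = (-⅓ - 31*(16 - 1*(-23)))*(5 + (-3)² - 3*(-3)) = (-⅓ - 31*(16 + 23))*(5 + 9 + 9) = (-⅓ - 31*39)*23 = (-⅓ - 1209)*23 = -3628/3*23 = -83444/3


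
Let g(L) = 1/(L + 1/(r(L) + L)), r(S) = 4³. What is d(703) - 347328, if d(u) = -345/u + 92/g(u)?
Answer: -152406440991/539201 ≈ -2.8265e+5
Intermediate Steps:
r(S) = 64
g(L) = 1/(L + 1/(64 + L))
d(u) = -345/u + 92*(1 + u² + 64*u)/(64 + u) (d(u) = -345/u + 92/(((64 + u)/(1 + u² + 64*u))) = -345/u + 92*((1 + u² + 64*u)/(64 + u)) = -345/u + 92*(1 + u² + 64*u)/(64 + u))
d(703) - 347328 = 23*(-960 - 11*703 + 4*703³ + 256*703²)/(703*(64 + 703)) - 347328 = 23*(1/703)*(-960 - 7733 + 4*347428927 + 256*494209)/767 - 347328 = 23*(1/703)*(1/767)*(-960 - 7733 + 1389715708 + 126517504) - 347328 = 23*(1/703)*(1/767)*1516224519 - 347328 = 34873163937/539201 - 347328 = -152406440991/539201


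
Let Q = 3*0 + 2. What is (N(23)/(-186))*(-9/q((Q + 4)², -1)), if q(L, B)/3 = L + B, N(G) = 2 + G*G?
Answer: 531/2170 ≈ 0.24470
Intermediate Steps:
N(G) = 2 + G²
Q = 2 (Q = 0 + 2 = 2)
q(L, B) = 3*B + 3*L (q(L, B) = 3*(L + B) = 3*(B + L) = 3*B + 3*L)
(N(23)/(-186))*(-9/q((Q + 4)², -1)) = ((2 + 23²)/(-186))*(-9/(3*(-1) + 3*(2 + 4)²)) = ((2 + 529)*(-1/186))*(-9/(-3 + 3*6²)) = (531*(-1/186))*(-9/(-3 + 3*36)) = -(-1593)/(62*(-3 + 108)) = -(-1593)/(62*105) = -177/62*(-3/35) = 531/2170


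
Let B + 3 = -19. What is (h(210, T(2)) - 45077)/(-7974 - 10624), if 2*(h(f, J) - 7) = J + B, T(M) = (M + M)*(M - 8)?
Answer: 45093/18598 ≈ 2.4246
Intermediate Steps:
B = -22 (B = -3 - 19 = -22)
T(M) = 2*M*(-8 + M) (T(M) = (2*M)*(-8 + M) = 2*M*(-8 + M))
h(f, J) = -4 + J/2 (h(f, J) = 7 + (J - 22)/2 = 7 + (-22 + J)/2 = 7 + (-11 + J/2) = -4 + J/2)
(h(210, T(2)) - 45077)/(-7974 - 10624) = ((-4 + (2*2*(-8 + 2))/2) - 45077)/(-7974 - 10624) = ((-4 + (2*2*(-6))/2) - 45077)/(-18598) = ((-4 + (½)*(-24)) - 45077)*(-1/18598) = ((-4 - 12) - 45077)*(-1/18598) = (-16 - 45077)*(-1/18598) = -45093*(-1/18598) = 45093/18598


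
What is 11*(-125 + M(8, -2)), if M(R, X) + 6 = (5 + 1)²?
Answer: -1045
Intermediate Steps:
M(R, X) = 30 (M(R, X) = -6 + (5 + 1)² = -6 + 6² = -6 + 36 = 30)
11*(-125 + M(8, -2)) = 11*(-125 + 30) = 11*(-95) = -1045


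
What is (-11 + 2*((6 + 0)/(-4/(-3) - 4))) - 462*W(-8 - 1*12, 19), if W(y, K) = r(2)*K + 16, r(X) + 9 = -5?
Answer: 230969/2 ≈ 1.1548e+5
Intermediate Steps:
r(X) = -14 (r(X) = -9 - 5 = -14)
W(y, K) = 16 - 14*K (W(y, K) = -14*K + 16 = 16 - 14*K)
(-11 + 2*((6 + 0)/(-4/(-3) - 4))) - 462*W(-8 - 1*12, 19) = (-11 + 2*((6 + 0)/(-4/(-3) - 4))) - 462*(16 - 14*19) = (-11 + 2*(6/(-4*(-⅓) - 4))) - 462*(16 - 266) = (-11 + 2*(6/(4/3 - 4))) - 462*(-250) = (-11 + 2*(6/(-8/3))) + 115500 = (-11 + 2*(6*(-3/8))) + 115500 = (-11 + 2*(-9/4)) + 115500 = (-11 - 9/2) + 115500 = -31/2 + 115500 = 230969/2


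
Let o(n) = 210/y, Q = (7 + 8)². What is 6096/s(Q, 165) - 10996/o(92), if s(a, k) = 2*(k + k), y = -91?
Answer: 787738/165 ≈ 4774.2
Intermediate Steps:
Q = 225 (Q = 15² = 225)
o(n) = -30/13 (o(n) = 210/(-91) = 210*(-1/91) = -30/13)
s(a, k) = 4*k (s(a, k) = 2*(2*k) = 4*k)
6096/s(Q, 165) - 10996/o(92) = 6096/((4*165)) - 10996/(-30/13) = 6096/660 - 10996*(-13/30) = 6096*(1/660) + 71474/15 = 508/55 + 71474/15 = 787738/165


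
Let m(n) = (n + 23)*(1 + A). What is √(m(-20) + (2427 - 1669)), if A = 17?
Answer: 2*√203 ≈ 28.496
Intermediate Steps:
m(n) = 414 + 18*n (m(n) = (n + 23)*(1 + 17) = (23 + n)*18 = 414 + 18*n)
√(m(-20) + (2427 - 1669)) = √((414 + 18*(-20)) + (2427 - 1669)) = √((414 - 360) + 758) = √(54 + 758) = √812 = 2*√203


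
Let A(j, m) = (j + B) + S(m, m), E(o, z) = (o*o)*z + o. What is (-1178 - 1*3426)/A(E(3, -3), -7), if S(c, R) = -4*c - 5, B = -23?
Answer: 1151/6 ≈ 191.83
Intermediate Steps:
S(c, R) = -5 - 4*c
E(o, z) = o + z*o**2 (E(o, z) = o**2*z + o = z*o**2 + o = o + z*o**2)
A(j, m) = -28 + j - 4*m (A(j, m) = (j - 23) + (-5 - 4*m) = (-23 + j) + (-5 - 4*m) = -28 + j - 4*m)
(-1178 - 1*3426)/A(E(3, -3), -7) = (-1178 - 1*3426)/(-28 + 3*(1 + 3*(-3)) - 4*(-7)) = (-1178 - 3426)/(-28 + 3*(1 - 9) + 28) = -4604/(-28 + 3*(-8) + 28) = -4604/(-28 - 24 + 28) = -4604/(-24) = -4604*(-1/24) = 1151/6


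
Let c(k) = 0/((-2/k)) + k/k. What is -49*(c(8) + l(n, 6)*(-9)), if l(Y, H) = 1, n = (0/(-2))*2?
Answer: 392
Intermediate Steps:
n = 0 (n = (0*(-1/2))*2 = 0*2 = 0)
c(k) = 1 (c(k) = 0*(-k/2) + 1 = 0 + 1 = 1)
-49*(c(8) + l(n, 6)*(-9)) = -49*(1 + 1*(-9)) = -49*(1 - 9) = -49*(-8) = 392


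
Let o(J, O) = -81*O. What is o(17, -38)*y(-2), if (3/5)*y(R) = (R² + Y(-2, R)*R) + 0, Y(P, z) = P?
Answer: 41040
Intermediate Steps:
y(R) = -10*R/3 + 5*R²/3 (y(R) = 5*((R² - 2*R) + 0)/3 = 5*(R² - 2*R)/3 = -10*R/3 + 5*R²/3)
o(17, -38)*y(-2) = (-81*(-38))*((5/3)*(-2)*(-2 - 2)) = 3078*((5/3)*(-2)*(-4)) = 3078*(40/3) = 41040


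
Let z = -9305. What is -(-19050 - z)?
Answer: 9745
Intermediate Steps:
-(-19050 - z) = -(-19050 - 1*(-9305)) = -(-19050 + 9305) = -1*(-9745) = 9745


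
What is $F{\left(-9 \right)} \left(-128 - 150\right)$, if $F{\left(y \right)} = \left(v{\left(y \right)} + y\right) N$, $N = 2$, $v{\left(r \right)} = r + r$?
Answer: $15012$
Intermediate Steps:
$v{\left(r \right)} = 2 r$
$F{\left(y \right)} = 6 y$ ($F{\left(y \right)} = \left(2 y + y\right) 2 = 3 y 2 = 6 y$)
$F{\left(-9 \right)} \left(-128 - 150\right) = 6 \left(-9\right) \left(-128 - 150\right) = \left(-54\right) \left(-278\right) = 15012$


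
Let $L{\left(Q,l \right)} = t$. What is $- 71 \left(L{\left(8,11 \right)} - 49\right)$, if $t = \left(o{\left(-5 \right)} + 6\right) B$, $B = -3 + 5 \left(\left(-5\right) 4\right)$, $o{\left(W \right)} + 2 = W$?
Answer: $-3834$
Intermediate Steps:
$o{\left(W \right)} = -2 + W$
$B = -103$ ($B = -3 + 5 \left(-20\right) = -3 - 100 = -103$)
$t = 103$ ($t = \left(\left(-2 - 5\right) + 6\right) \left(-103\right) = \left(-7 + 6\right) \left(-103\right) = \left(-1\right) \left(-103\right) = 103$)
$L{\left(Q,l \right)} = 103$
$- 71 \left(L{\left(8,11 \right)} - 49\right) = - 71 \left(103 - 49\right) = \left(-71\right) 54 = -3834$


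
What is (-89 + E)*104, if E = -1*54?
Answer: -14872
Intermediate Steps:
E = -54
(-89 + E)*104 = (-89 - 54)*104 = -143*104 = -14872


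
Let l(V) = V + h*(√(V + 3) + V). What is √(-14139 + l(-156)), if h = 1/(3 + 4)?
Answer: √(-701547 + 21*I*√17)/7 ≈ 0.0073839 + 119.65*I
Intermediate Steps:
h = ⅐ (h = 1/7 = ⅐ ≈ 0.14286)
l(V) = √(3 + V)/7 + 8*V/7 (l(V) = V + (√(V + 3) + V)/7 = V + (√(3 + V) + V)/7 = V + (V + √(3 + V))/7 = V + (V/7 + √(3 + V)/7) = √(3 + V)/7 + 8*V/7)
√(-14139 + l(-156)) = √(-14139 + (√(3 - 156)/7 + (8/7)*(-156))) = √(-14139 + (√(-153)/7 - 1248/7)) = √(-14139 + ((3*I*√17)/7 - 1248/7)) = √(-14139 + (3*I*√17/7 - 1248/7)) = √(-14139 + (-1248/7 + 3*I*√17/7)) = √(-100221/7 + 3*I*√17/7)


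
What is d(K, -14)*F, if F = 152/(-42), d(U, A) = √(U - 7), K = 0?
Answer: -76*I*√7/21 ≈ -9.5751*I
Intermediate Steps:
d(U, A) = √(-7 + U)
F = -76/21 (F = 152*(-1/42) = -76/21 ≈ -3.6190)
d(K, -14)*F = √(-7 + 0)*(-76/21) = √(-7)*(-76/21) = (I*√7)*(-76/21) = -76*I*√7/21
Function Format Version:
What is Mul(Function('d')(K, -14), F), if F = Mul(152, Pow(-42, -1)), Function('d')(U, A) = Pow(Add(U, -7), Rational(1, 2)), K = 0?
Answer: Mul(Rational(-76, 21), I, Pow(7, Rational(1, 2))) ≈ Mul(-9.5751, I)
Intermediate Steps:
Function('d')(U, A) = Pow(Add(-7, U), Rational(1, 2))
F = Rational(-76, 21) (F = Mul(152, Rational(-1, 42)) = Rational(-76, 21) ≈ -3.6190)
Mul(Function('d')(K, -14), F) = Mul(Pow(Add(-7, 0), Rational(1, 2)), Rational(-76, 21)) = Mul(Pow(-7, Rational(1, 2)), Rational(-76, 21)) = Mul(Mul(I, Pow(7, Rational(1, 2))), Rational(-76, 21)) = Mul(Rational(-76, 21), I, Pow(7, Rational(1, 2)))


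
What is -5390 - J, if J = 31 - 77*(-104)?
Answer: -13429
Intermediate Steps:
J = 8039 (J = 31 + 8008 = 8039)
-5390 - J = -5390 - 1*8039 = -5390 - 8039 = -13429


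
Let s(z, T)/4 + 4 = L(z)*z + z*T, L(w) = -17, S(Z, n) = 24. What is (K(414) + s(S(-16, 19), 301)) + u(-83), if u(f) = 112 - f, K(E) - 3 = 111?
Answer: 27557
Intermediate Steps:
K(E) = 114 (K(E) = 3 + 111 = 114)
s(z, T) = -16 - 68*z + 4*T*z (s(z, T) = -16 + 4*(-17*z + z*T) = -16 + 4*(-17*z + T*z) = -16 + (-68*z + 4*T*z) = -16 - 68*z + 4*T*z)
(K(414) + s(S(-16, 19), 301)) + u(-83) = (114 + (-16 - 68*24 + 4*301*24)) + (112 - 1*(-83)) = (114 + (-16 - 1632 + 28896)) + (112 + 83) = (114 + 27248) + 195 = 27362 + 195 = 27557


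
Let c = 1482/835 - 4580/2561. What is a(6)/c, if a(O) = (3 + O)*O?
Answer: -57737745/14449 ≈ -3996.0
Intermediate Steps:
a(O) = O*(3 + O)
c = -28898/2138435 (c = 1482*(1/835) - 4580*1/2561 = 1482/835 - 4580/2561 = -28898/2138435 ≈ -0.013514)
a(6)/c = (6*(3 + 6))/(-28898/2138435) = (6*9)*(-2138435/28898) = 54*(-2138435/28898) = -57737745/14449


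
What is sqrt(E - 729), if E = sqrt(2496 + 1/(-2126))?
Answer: sqrt(-3294989604 + 2126*sqrt(11281608370))/2126 ≈ 26.058*I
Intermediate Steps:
E = sqrt(11281608370)/2126 (E = sqrt(2496 - 1/2126) = sqrt(5306495/2126) = sqrt(11281608370)/2126 ≈ 49.960)
sqrt(E - 729) = sqrt(sqrt(11281608370)/2126 - 729) = sqrt(-729 + sqrt(11281608370)/2126)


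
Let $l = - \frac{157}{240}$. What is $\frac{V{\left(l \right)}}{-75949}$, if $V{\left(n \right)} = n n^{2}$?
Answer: $\frac{3869893}{1049918976000} \approx 3.6859 \cdot 10^{-6}$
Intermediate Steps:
$l = - \frac{157}{240}$ ($l = \left(-157\right) \frac{1}{240} = - \frac{157}{240} \approx -0.65417$)
$V{\left(n \right)} = n^{3}$
$\frac{V{\left(l \right)}}{-75949} = \frac{\left(- \frac{157}{240}\right)^{3}}{-75949} = \left(- \frac{3869893}{13824000}\right) \left(- \frac{1}{75949}\right) = \frac{3869893}{1049918976000}$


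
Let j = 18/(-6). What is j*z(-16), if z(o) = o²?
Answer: -768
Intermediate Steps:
j = -3 (j = 18*(-⅙) = -3)
j*z(-16) = -3*(-16)² = -3*256 = -768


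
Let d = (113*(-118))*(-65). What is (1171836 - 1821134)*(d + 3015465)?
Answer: -2520688463150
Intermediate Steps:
d = 866710 (d = -13334*(-65) = 866710)
(1171836 - 1821134)*(d + 3015465) = (1171836 - 1821134)*(866710 + 3015465) = -649298*3882175 = -2520688463150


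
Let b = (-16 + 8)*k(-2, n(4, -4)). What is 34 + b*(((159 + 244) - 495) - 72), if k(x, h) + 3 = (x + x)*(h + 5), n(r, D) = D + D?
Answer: 11842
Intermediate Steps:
n(r, D) = 2*D
k(x, h) = -3 + 2*x*(5 + h) (k(x, h) = -3 + (x + x)*(h + 5) = -3 + (2*x)*(5 + h) = -3 + 2*x*(5 + h))
b = -72 (b = (-16 + 8)*(-3 + 10*(-2) + 2*(2*(-4))*(-2)) = -8*(-3 - 20 + 2*(-8)*(-2)) = -8*(-3 - 20 + 32) = -8*9 = -72)
34 + b*(((159 + 244) - 495) - 72) = 34 - 72*(((159 + 244) - 495) - 72) = 34 - 72*((403 - 495) - 72) = 34 - 72*(-92 - 72) = 34 - 72*(-164) = 34 + 11808 = 11842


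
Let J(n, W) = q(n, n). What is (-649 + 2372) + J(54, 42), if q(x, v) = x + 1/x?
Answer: 95959/54 ≈ 1777.0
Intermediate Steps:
J(n, W) = n + 1/n
(-649 + 2372) + J(54, 42) = (-649 + 2372) + (54 + 1/54) = 1723 + (54 + 1/54) = 1723 + 2917/54 = 95959/54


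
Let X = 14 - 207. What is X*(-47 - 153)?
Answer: 38600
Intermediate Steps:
X = -193
X*(-47 - 153) = -193*(-47 - 153) = -193*(-200) = 38600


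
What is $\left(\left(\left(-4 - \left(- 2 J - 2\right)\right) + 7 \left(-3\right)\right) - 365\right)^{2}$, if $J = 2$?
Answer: $147456$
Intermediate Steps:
$\left(\left(\left(-4 - \left(- 2 J - 2\right)\right) + 7 \left(-3\right)\right) - 365\right)^{2} = \left(\left(\left(-4 - \left(\left(-2\right) 2 - 2\right)\right) + 7 \left(-3\right)\right) - 365\right)^{2} = \left(\left(\left(-4 - \left(-4 - 2\right)\right) - 21\right) - 365\right)^{2} = \left(\left(\left(-4 - -6\right) - 21\right) - 365\right)^{2} = \left(\left(\left(-4 + 6\right) - 21\right) - 365\right)^{2} = \left(\left(2 - 21\right) - 365\right)^{2} = \left(-19 - 365\right)^{2} = \left(-384\right)^{2} = 147456$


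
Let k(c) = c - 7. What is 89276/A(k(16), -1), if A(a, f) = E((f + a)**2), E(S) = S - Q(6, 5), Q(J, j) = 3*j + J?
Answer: 89276/43 ≈ 2076.2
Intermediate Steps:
k(c) = -7 + c
Q(J, j) = J + 3*j
E(S) = -21 + S (E(S) = S - (6 + 3*5) = S - (6 + 15) = S - 1*21 = S - 21 = -21 + S)
A(a, f) = -21 + (a + f)**2 (A(a, f) = -21 + (f + a)**2 = -21 + (a + f)**2)
89276/A(k(16), -1) = 89276/(-21 + ((-7 + 16) - 1)**2) = 89276/(-21 + (9 - 1)**2) = 89276/(-21 + 8**2) = 89276/(-21 + 64) = 89276/43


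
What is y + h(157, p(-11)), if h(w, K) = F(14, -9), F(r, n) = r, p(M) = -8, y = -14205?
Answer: -14191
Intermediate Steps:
h(w, K) = 14
y + h(157, p(-11)) = -14205 + 14 = -14191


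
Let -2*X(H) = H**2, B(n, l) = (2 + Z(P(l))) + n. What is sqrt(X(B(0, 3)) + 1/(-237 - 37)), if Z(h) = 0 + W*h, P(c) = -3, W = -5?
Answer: I*sqrt(2712189)/137 ≈ 12.021*I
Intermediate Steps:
Z(h) = -5*h (Z(h) = 0 - 5*h = -5*h)
B(n, l) = 17 + n (B(n, l) = (2 - 5*(-3)) + n = (2 + 15) + n = 17 + n)
X(H) = -H**2/2
sqrt(X(B(0, 3)) + 1/(-237 - 37)) = sqrt(-(17 + 0)**2/2 + 1/(-237 - 37)) = sqrt(-1/2*17**2 + 1/(-274)) = sqrt(-1/2*289 - 1/274) = sqrt(-289/2 - 1/274) = sqrt(-19797/137) = I*sqrt(2712189)/137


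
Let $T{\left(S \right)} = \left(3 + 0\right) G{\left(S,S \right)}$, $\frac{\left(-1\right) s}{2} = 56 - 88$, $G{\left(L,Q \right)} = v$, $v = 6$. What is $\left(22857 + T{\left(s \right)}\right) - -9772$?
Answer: $32647$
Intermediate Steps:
$G{\left(L,Q \right)} = 6$
$s = 64$ ($s = - 2 \left(56 - 88\right) = \left(-2\right) \left(-32\right) = 64$)
$T{\left(S \right)} = 18$ ($T{\left(S \right)} = \left(3 + 0\right) 6 = 3 \cdot 6 = 18$)
$\left(22857 + T{\left(s \right)}\right) - -9772 = \left(22857 + 18\right) - -9772 = 22875 + 9772 = 32647$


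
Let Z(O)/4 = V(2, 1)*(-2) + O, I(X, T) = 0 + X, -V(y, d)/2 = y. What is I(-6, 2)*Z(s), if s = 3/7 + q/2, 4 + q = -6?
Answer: -576/7 ≈ -82.286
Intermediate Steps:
q = -10 (q = -4 - 6 = -10)
V(y, d) = -2*y
s = -32/7 (s = 3/7 - 10/2 = 3*(⅐) - 10*½ = 3/7 - 5 = -32/7 ≈ -4.5714)
I(X, T) = X
Z(O) = 32 + 4*O (Z(O) = 4*(-2*2*(-2) + O) = 4*(-4*(-2) + O) = 4*(8 + O) = 32 + 4*O)
I(-6, 2)*Z(s) = -6*(32 + 4*(-32/7)) = -6*(32 - 128/7) = -6*96/7 = -576/7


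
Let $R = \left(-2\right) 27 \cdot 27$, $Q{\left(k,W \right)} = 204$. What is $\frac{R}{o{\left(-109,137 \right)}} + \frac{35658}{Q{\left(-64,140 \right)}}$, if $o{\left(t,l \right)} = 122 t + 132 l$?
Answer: $\frac{14196813}{81362} \approx 174.49$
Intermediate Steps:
$R = -1458$ ($R = \left(-54\right) 27 = -1458$)
$\frac{R}{o{\left(-109,137 \right)}} + \frac{35658}{Q{\left(-64,140 \right)}} = - \frac{1458}{122 \left(-109\right) + 132 \cdot 137} + \frac{35658}{204} = - \frac{1458}{-13298 + 18084} + 35658 \cdot \frac{1}{204} = - \frac{1458}{4786} + \frac{5943}{34} = \left(-1458\right) \frac{1}{4786} + \frac{5943}{34} = - \frac{729}{2393} + \frac{5943}{34} = \frac{14196813}{81362}$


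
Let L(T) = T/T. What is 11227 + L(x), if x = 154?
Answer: 11228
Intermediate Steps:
L(T) = 1
11227 + L(x) = 11227 + 1 = 11228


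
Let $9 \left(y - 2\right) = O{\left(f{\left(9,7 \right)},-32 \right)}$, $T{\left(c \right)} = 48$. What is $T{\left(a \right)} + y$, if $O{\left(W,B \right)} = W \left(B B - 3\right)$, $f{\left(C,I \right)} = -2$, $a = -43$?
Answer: $- \frac{1592}{9} \approx -176.89$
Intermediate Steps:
$O{\left(W,B \right)} = W \left(-3 + B^{2}\right)$ ($O{\left(W,B \right)} = W \left(B^{2} - 3\right) = W \left(-3 + B^{2}\right)$)
$y = - \frac{2024}{9}$ ($y = 2 + \frac{\left(-2\right) \left(-3 + \left(-32\right)^{2}\right)}{9} = 2 + \frac{\left(-2\right) \left(-3 + 1024\right)}{9} = 2 + \frac{\left(-2\right) 1021}{9} = 2 + \frac{1}{9} \left(-2042\right) = 2 - \frac{2042}{9} = - \frac{2024}{9} \approx -224.89$)
$T{\left(a \right)} + y = 48 - \frac{2024}{9} = - \frac{1592}{9}$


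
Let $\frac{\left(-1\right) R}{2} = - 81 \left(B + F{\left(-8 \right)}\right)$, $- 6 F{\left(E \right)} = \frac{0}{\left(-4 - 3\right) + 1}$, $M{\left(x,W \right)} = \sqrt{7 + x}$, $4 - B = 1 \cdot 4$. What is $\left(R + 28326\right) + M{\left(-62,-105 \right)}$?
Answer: $28326 + i \sqrt{55} \approx 28326.0 + 7.4162 i$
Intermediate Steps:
$B = 0$ ($B = 4 - 1 \cdot 4 = 4 - 4 = 0$)
$F{\left(E \right)} = 0$ ($F{\left(E \right)} = - \frac{0 \frac{1}{\left(-4 - 3\right) + 1}}{6} = - \frac{0 \frac{1}{-7 + 1}}{6} = - \frac{0 \frac{1}{-6}}{6} = - \frac{0 \left(- \frac{1}{6}\right)}{6} = \left(- \frac{1}{6}\right) 0 = 0$)
$R = 0$ ($R = - 2 \left(- 81 \left(0 + 0\right)\right) = - 2 \left(\left(-81\right) 0\right) = \left(-2\right) 0 = 0$)
$\left(R + 28326\right) + M{\left(-62,-105 \right)} = \left(0 + 28326\right) + \sqrt{7 - 62} = 28326 + \sqrt{-55} = 28326 + i \sqrt{55}$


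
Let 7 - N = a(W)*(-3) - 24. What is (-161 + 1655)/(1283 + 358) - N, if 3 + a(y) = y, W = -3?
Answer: -6613/547 ≈ -12.090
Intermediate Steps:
a(y) = -3 + y
N = 13 (N = 7 - ((-3 - 3)*(-3) - 24) = 7 - (-6*(-3) - 24) = 7 - (18 - 24) = 7 - 1*(-6) = 7 + 6 = 13)
(-161 + 1655)/(1283 + 358) - N = (-161 + 1655)/(1283 + 358) - 1*13 = 1494/1641 - 13 = 1494*(1/1641) - 13 = 498/547 - 13 = -6613/547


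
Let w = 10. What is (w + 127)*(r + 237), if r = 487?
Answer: 99188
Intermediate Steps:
(w + 127)*(r + 237) = (10 + 127)*(487 + 237) = 137*724 = 99188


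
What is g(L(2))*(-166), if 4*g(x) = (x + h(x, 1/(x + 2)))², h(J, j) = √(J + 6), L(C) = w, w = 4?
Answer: -1079 - 332*√10 ≈ -2128.9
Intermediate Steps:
L(C) = 4
h(J, j) = √(6 + J)
g(x) = (x + √(6 + x))²/4
g(L(2))*(-166) = ((4 + √(6 + 4))²/4)*(-166) = ((4 + √10)²/4)*(-166) = -83*(4 + √10)²/2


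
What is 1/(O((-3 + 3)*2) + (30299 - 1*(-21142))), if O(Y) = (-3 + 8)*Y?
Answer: 1/51441 ≈ 1.9440e-5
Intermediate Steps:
O(Y) = 5*Y
1/(O((-3 + 3)*2) + (30299 - 1*(-21142))) = 1/(5*((-3 + 3)*2) + (30299 - 1*(-21142))) = 1/(5*(0*2) + (30299 + 21142)) = 1/(5*0 + 51441) = 1/(0 + 51441) = 1/51441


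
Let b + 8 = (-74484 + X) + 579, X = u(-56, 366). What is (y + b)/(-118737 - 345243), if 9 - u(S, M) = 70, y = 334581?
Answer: -86869/154660 ≈ -0.56168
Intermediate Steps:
u(S, M) = -61 (u(S, M) = 9 - 1*70 = 9 - 70 = -61)
X = -61
b = -73974 (b = -8 + ((-74484 - 61) + 579) = -8 + (-74545 + 579) = -8 - 73966 = -73974)
(y + b)/(-118737 - 345243) = (334581 - 73974)/(-118737 - 345243) = 260607/(-463980) = 260607*(-1/463980) = -86869/154660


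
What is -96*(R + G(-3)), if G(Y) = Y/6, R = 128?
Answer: -12240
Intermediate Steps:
G(Y) = Y/6 (G(Y) = Y*(1/6) = Y/6)
-96*(R + G(-3)) = -96*(128 + (1/6)*(-3)) = -96*(128 - 1/2) = -96*255/2 = -12240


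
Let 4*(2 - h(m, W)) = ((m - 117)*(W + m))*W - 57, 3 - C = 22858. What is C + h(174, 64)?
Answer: -959579/4 ≈ -2.3989e+5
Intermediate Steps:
C = -22855 (C = 3 - 1*22858 = 3 - 22858 = -22855)
h(m, W) = 65/4 - W*(-117 + m)*(W + m)/4 (h(m, W) = 2 - (((m - 117)*(W + m))*W - 57)/4 = 2 - (((-117 + m)*(W + m))*W - 57)/4 = 2 - (W*(-117 + m)*(W + m) - 57)/4 = 2 - (-57 + W*(-117 + m)*(W + m))/4 = 2 + (57/4 - W*(-117 + m)*(W + m)/4) = 65/4 - W*(-117 + m)*(W + m)/4)
C + h(174, 64) = -22855 + (65/4 + (117/4)*64² - ¼*64*174² - ¼*174*64² + (117/4)*64*174) = -22855 + (65/4 + (117/4)*4096 - ¼*64*30276 - ¼*174*4096 + 325728) = -22855 + (65/4 + 119808 - 484416 - 178176 + 325728) = -22855 - 868159/4 = -959579/4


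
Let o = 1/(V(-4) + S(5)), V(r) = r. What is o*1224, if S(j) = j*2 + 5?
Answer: 1224/11 ≈ 111.27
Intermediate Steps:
S(j) = 5 + 2*j (S(j) = 2*j + 5 = 5 + 2*j)
o = 1/11 (o = 1/(-4 + (5 + 2*5)) = 1/(-4 + (5 + 10)) = 1/(-4 + 15) = 1/11 ≈ 0.090909)
o*1224 = (1/11)*1224 = 1224/11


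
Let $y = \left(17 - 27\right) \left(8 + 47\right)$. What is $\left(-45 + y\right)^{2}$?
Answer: $354025$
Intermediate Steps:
$y = -550$ ($y = \left(-10\right) 55 = -550$)
$\left(-45 + y\right)^{2} = \left(-45 - 550\right)^{2} = \left(-595\right)^{2} = 354025$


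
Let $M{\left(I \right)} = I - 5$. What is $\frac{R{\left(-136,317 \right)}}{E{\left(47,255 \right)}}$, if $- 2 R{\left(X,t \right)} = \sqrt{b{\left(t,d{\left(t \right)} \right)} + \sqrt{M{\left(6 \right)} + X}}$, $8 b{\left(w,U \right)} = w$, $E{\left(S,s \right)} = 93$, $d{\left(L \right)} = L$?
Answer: $- \frac{\sqrt{634 + 48 i \sqrt{15}}}{744} \approx -0.034198 - 0.0049104 i$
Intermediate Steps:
$M{\left(I \right)} = -5 + I$ ($M{\left(I \right)} = I - 5 = -5 + I$)
$b{\left(w,U \right)} = \frac{w}{8}$
$R{\left(X,t \right)} = - \frac{\sqrt{\sqrt{1 + X} + \frac{t}{8}}}{2}$ ($R{\left(X,t \right)} = - \frac{\sqrt{\frac{t}{8} + \sqrt{\left(-5 + 6\right) + X}}}{2} = - \frac{\sqrt{\frac{t}{8} + \sqrt{1 + X}}}{2} = - \frac{\sqrt{\sqrt{1 + X} + \frac{t}{8}}}{2}$)
$\frac{R{\left(-136,317 \right)}}{E{\left(47,255 \right)}} = \frac{\left(- \frac{1}{8}\right) \sqrt{2 \cdot 317 + 16 \sqrt{1 - 136}}}{93} = - \frac{\sqrt{634 + 16 \sqrt{-135}}}{8} \cdot \frac{1}{93} = - \frac{\sqrt{634 + 16 \cdot 3 i \sqrt{15}}}{8} \cdot \frac{1}{93} = - \frac{\sqrt{634 + 48 i \sqrt{15}}}{8} \cdot \frac{1}{93} = - \frac{\sqrt{634 + 48 i \sqrt{15}}}{744}$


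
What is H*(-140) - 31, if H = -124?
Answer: 17329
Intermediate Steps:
H*(-140) - 31 = -124*(-140) - 31 = 17360 - 31 = 17329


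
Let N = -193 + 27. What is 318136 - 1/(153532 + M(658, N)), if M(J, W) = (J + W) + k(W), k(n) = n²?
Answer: 57767134879/181580 ≈ 3.1814e+5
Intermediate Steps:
N = -166
M(J, W) = J + W + W² (M(J, W) = (J + W) + W² = J + W + W²)
318136 - 1/(153532 + M(658, N)) = 318136 - 1/(153532 + (658 - 166 + (-166)²)) = 318136 - 1/(153532 + (658 - 166 + 27556)) = 318136 - 1/(153532 + 28048) = 318136 - 1/181580 = 57767134879/181580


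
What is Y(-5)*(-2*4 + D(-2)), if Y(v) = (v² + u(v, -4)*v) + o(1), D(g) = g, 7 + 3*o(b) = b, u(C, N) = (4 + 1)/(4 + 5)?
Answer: -1820/9 ≈ -202.22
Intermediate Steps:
u(C, N) = 5/9
o(b) = -7/3 + b/3
Y(v) = -2 + v² + 5*v/9 (Y(v) = (v² + 5*v/9) + (-7/3 + (⅓)*1) = (v² + 5*v/9) + (-7/3 + ⅓) = (v² + 5*v/9) - 2 = -2 + v² + 5*v/9)
Y(-5)*(-2*4 + D(-2)) = (-2 + (-5)² + (5/9)*(-5))*(-2*4 - 2) = (-2 + 25 - 25/9)*(-8 - 2) = (182/9)*(-10) = -1820/9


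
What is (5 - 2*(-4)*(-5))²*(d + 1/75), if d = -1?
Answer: -3626/3 ≈ -1208.7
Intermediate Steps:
(5 - 2*(-4)*(-5))²*(d + 1/75) = (5 - 2*(-4)*(-5))²*(-1 + 1/75) = (5 + 8*(-5))²*(-1 + 1/75) = (5 - 40)²*(-74/75) = (-35)²*(-74/75) = 1225*(-74/75) = -3626/3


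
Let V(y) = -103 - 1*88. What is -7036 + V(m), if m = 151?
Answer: -7227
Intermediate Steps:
V(y) = -191 (V(y) = -103 - 88 = -191)
-7036 + V(m) = -7036 - 191 = -7227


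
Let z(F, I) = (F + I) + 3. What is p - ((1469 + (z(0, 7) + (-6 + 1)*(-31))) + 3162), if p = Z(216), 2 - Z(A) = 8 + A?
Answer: -5018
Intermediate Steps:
Z(A) = -6 - A (Z(A) = 2 - (8 + A) = 2 + (-8 - A) = -6 - A)
p = -222 (p = -6 - 1*216 = -6 - 216 = -222)
z(F, I) = 3 + F + I
p - ((1469 + (z(0, 7) + (-6 + 1)*(-31))) + 3162) = -222 - ((1469 + ((3 + 0 + 7) + (-6 + 1)*(-31))) + 3162) = -222 - ((1469 + (10 - 5*(-31))) + 3162) = -222 - ((1469 + (10 + 155)) + 3162) = -222 - ((1469 + 165) + 3162) = -222 - (1634 + 3162) = -222 - 1*4796 = -222 - 4796 = -5018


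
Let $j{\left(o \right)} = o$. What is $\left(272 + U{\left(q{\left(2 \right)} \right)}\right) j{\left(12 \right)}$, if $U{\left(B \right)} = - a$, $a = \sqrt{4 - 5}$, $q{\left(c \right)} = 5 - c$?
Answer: $3264 - 12 i \approx 3264.0 - 12.0 i$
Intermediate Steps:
$a = i$ ($a = \sqrt{-1} = i \approx 1.0 i$)
$U{\left(B \right)} = - i$
$\left(272 + U{\left(q{\left(2 \right)} \right)}\right) j{\left(12 \right)} = \left(272 - i\right) 12 = 3264 - 12 i$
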